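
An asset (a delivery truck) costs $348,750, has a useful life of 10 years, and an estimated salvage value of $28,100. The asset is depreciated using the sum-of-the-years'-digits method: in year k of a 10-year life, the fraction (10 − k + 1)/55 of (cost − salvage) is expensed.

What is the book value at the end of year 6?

Depreciable base = $348,750 − $28,100 = $320,650.
Sum of the years' digits = 10+9+8+7+6+5+4+3+2+1 = 55.
Year 1: $320,650 × 10/55 = $58,300. Book value $290,450.
Year 2: $320,650 × 9/55 = $52,470. Book value $237,980.
Year 3: $320,650 × 8/55 = $46,640. Book value $191,340.
Year 4: $320,650 × 7/55 = $40,810. Book value $150,530.
Year 5: $320,650 × 6/55 = $34,980. Book value $115,550.
Year 6: $320,650 × 5/55 = $29,150. Book value $86,400.

$86,400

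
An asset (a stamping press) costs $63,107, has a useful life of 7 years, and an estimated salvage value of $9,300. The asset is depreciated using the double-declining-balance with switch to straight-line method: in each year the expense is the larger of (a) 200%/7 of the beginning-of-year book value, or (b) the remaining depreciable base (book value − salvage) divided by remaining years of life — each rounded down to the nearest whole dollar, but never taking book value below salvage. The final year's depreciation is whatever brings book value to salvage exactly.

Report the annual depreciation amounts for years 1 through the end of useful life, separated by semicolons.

Depreciable base = $63,107 − $9,300 = $53,807.
Year 1: DB = ⌊$63,107 × 200%/7⌋ = $18,030; SL = ⌊$53,807/7⌋ = $7,686 → take DB $18,030. Book value $45,077.
Year 2: DB = ⌊$45,077 × 200%/7⌋ = $12,879; SL = ⌊$35,777/6⌋ = $5,962 → take DB $12,879. Book value $32,198.
Year 3: DB = ⌊$32,198 × 200%/7⌋ = $9,199; SL = ⌊$22,898/5⌋ = $4,579 → take DB $9,199. Book value $22,999.
Year 4: DB = ⌊$22,999 × 200%/7⌋ = $6,571; SL = ⌊$13,699/4⌋ = $3,424 → take DB $6,571. Book value $16,428.
Year 5: DB = ⌊$16,428 × 200%/7⌋ = $4,693; SL = ⌊$7,128/3⌋ = $2,376 → take DB $4,693. Book value $11,735.
Year 6: DB = ⌊$11,735 × 200%/7⌋ = $3,352; SL = ⌊$2,435/2⌋ = $1,217 → take DB $3,352, capped at $2,435. Book value $9,300.
Year 7 (final): $9,300 − $9,300 = $0. Book value $9,300.

$18,030; $12,879; $9,199; $6,571; $4,693; $2,435; $0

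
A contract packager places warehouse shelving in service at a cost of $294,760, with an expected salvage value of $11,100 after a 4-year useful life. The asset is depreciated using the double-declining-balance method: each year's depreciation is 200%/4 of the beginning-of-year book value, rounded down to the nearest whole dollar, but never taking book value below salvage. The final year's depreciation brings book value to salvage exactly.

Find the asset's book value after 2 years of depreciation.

$73,690

Depreciable base = $294,760 − $11,100 = $283,660.
Year 1: ⌊$294,760 × 200%/4⌋ = $147,380. Book value $147,380.
Year 2: ⌊$147,380 × 200%/4⌋ = $73,690. Book value $73,690.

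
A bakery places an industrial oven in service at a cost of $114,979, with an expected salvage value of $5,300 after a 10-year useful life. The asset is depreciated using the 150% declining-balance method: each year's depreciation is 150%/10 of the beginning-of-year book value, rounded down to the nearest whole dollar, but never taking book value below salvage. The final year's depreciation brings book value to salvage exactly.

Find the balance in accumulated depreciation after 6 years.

Depreciable base = $114,979 − $5,300 = $109,679.
Year 1: ⌊$114,979 × 150%/10⌋ = $17,246. Book value $97,733.
Year 2: ⌊$97,733 × 150%/10⌋ = $14,659. Book value $83,074.
Year 3: ⌊$83,074 × 150%/10⌋ = $12,461. Book value $70,613.
Year 4: ⌊$70,613 × 150%/10⌋ = $10,591. Book value $60,022.
Year 5: ⌊$60,022 × 150%/10⌋ = $9,003. Book value $51,019.
Year 6: ⌊$51,019 × 150%/10⌋ = $7,652. Book value $43,367.
Accumulated through year 6 = $114,979 − $43,367 = $71,612.

$71,612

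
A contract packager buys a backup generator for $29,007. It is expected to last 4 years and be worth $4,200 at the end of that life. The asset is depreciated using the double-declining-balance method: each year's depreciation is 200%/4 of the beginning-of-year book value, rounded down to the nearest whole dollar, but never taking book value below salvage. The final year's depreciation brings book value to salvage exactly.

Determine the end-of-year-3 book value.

Depreciable base = $29,007 − $4,200 = $24,807.
Year 1: ⌊$29,007 × 200%/4⌋ = $14,503. Book value $14,504.
Year 2: ⌊$14,504 × 200%/4⌋ = $7,252. Book value $7,252.
Year 3: ⌊$7,252 × 200%/4⌋ = $3,626, capped at $3,052. Book value $4,200.

$4,200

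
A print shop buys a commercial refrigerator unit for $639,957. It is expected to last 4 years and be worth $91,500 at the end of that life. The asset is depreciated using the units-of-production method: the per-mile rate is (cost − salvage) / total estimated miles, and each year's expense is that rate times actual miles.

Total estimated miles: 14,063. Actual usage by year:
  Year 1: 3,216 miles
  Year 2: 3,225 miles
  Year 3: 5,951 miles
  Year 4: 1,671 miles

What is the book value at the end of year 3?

Depreciable base = $639,957 − $91,500 = $548,457.
Rate = $548,457 / 14,063 miles = $39 per mile.
Year 1: 3,216 × $39 = $125,424. Book value $514,533.
Year 2: 3,225 × $39 = $125,775. Book value $388,758.
Year 3: 5,951 × $39 = $232,089. Book value $156,669.

$156,669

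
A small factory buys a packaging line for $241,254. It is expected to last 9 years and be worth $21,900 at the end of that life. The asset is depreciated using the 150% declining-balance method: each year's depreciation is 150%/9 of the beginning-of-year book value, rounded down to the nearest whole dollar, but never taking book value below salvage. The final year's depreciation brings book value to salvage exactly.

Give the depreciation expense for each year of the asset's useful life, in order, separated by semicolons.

$40,209; $33,507; $27,923; $23,269; $19,391; $16,159; $13,466; $11,221; $34,209

Depreciable base = $241,254 − $21,900 = $219,354.
Year 1: ⌊$241,254 × 150%/9⌋ = $40,209. Book value $201,045.
Year 2: ⌊$201,045 × 150%/9⌋ = $33,507. Book value $167,538.
Year 3: ⌊$167,538 × 150%/9⌋ = $27,923. Book value $139,615.
Year 4: ⌊$139,615 × 150%/9⌋ = $23,269. Book value $116,346.
Year 5: ⌊$116,346 × 150%/9⌋ = $19,391. Book value $96,955.
Year 6: ⌊$96,955 × 150%/9⌋ = $16,159. Book value $80,796.
Year 7: ⌊$80,796 × 150%/9⌋ = $13,466. Book value $67,330.
Year 8: ⌊$67,330 × 150%/9⌋ = $11,221. Book value $56,109.
Year 9 (final): $56,109 − $21,900 = $34,209. Book value $21,900.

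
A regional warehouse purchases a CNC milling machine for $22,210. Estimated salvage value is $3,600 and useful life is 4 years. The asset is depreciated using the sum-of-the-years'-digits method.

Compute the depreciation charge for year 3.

$3,722

Depreciable base = $22,210 − $3,600 = $18,610.
Sum of the years' digits = 4+3+2+1 = 10.
Year 1: $18,610 × 4/10 = $7,444. Book value $14,766.
Year 2: $18,610 × 3/10 = $5,583. Book value $9,183.
Year 3: $18,610 × 2/10 = $3,722. Book value $5,461.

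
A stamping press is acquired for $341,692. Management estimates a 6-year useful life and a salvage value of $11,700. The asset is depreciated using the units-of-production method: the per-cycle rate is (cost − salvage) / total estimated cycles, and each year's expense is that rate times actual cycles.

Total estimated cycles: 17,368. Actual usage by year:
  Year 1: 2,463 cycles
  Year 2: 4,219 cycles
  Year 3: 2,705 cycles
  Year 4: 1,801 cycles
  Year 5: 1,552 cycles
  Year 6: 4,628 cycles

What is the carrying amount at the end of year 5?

$99,632

Depreciable base = $341,692 − $11,700 = $329,992.
Rate = $329,992 / 17,368 cycles = $19 per cycle.
Year 1: 2,463 × $19 = $46,797. Book value $294,895.
Year 2: 4,219 × $19 = $80,161. Book value $214,734.
Year 3: 2,705 × $19 = $51,395. Book value $163,339.
Year 4: 1,801 × $19 = $34,219. Book value $129,120.
Year 5: 1,552 × $19 = $29,488. Book value $99,632.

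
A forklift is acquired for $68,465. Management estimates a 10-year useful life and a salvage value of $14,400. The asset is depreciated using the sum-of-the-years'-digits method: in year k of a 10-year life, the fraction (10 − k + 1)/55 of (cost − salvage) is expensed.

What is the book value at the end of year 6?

Depreciable base = $68,465 − $14,400 = $54,065.
Sum of the years' digits = 10+9+8+7+6+5+4+3+2+1 = 55.
Year 1: $54,065 × 10/55 = $9,830. Book value $58,635.
Year 2: $54,065 × 9/55 = $8,847. Book value $49,788.
Year 3: $54,065 × 8/55 = $7,864. Book value $41,924.
Year 4: $54,065 × 7/55 = $6,881. Book value $35,043.
Year 5: $54,065 × 6/55 = $5,898. Book value $29,145.
Year 6: $54,065 × 5/55 = $4,915. Book value $24,230.

$24,230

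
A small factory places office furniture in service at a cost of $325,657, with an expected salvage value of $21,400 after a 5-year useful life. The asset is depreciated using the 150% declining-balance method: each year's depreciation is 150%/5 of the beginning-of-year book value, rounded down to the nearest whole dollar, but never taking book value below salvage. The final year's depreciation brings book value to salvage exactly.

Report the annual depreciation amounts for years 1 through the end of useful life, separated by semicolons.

$97,697; $68,388; $47,871; $33,510; $56,791

Depreciable base = $325,657 − $21,400 = $304,257.
Year 1: ⌊$325,657 × 150%/5⌋ = $97,697. Book value $227,960.
Year 2: ⌊$227,960 × 150%/5⌋ = $68,388. Book value $159,572.
Year 3: ⌊$159,572 × 150%/5⌋ = $47,871. Book value $111,701.
Year 4: ⌊$111,701 × 150%/5⌋ = $33,510. Book value $78,191.
Year 5 (final): $78,191 − $21,400 = $56,791. Book value $21,400.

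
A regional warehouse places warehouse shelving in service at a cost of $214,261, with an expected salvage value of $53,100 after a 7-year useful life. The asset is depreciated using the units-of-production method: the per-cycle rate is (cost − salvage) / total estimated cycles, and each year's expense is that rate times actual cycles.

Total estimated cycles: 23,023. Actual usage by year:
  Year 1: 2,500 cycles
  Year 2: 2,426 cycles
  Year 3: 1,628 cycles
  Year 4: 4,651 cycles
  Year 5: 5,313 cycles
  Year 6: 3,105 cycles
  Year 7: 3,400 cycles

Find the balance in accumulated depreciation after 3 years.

$45,878

Depreciable base = $214,261 − $53,100 = $161,161.
Rate = $161,161 / 23,023 cycles = $7 per cycle.
Year 1: 2,500 × $7 = $17,500. Book value $196,761.
Year 2: 2,426 × $7 = $16,982. Book value $179,779.
Year 3: 1,628 × $7 = $11,396. Book value $168,383.
Accumulated through year 3 = $214,261 − $168,383 = $45,878.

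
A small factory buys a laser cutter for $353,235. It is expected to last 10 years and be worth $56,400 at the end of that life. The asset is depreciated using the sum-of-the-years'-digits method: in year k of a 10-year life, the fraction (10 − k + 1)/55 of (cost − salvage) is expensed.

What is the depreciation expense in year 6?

Depreciable base = $353,235 − $56,400 = $296,835.
Sum of the years' digits = 10+9+8+7+6+5+4+3+2+1 = 55.
Year 1: $296,835 × 10/55 = $53,970. Book value $299,265.
Year 2: $296,835 × 9/55 = $48,573. Book value $250,692.
Year 3: $296,835 × 8/55 = $43,176. Book value $207,516.
Year 4: $296,835 × 7/55 = $37,779. Book value $169,737.
Year 5: $296,835 × 6/55 = $32,382. Book value $137,355.
Year 6: $296,835 × 5/55 = $26,985. Book value $110,370.

$26,985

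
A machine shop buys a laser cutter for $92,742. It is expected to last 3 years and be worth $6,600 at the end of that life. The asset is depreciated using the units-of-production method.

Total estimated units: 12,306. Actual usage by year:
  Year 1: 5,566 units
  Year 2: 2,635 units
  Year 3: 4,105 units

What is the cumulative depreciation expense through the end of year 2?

Depreciable base = $92,742 − $6,600 = $86,142.
Rate = $86,142 / 12,306 units = $7 per unit.
Year 1: 5,566 × $7 = $38,962. Book value $53,780.
Year 2: 2,635 × $7 = $18,445. Book value $35,335.
Accumulated through year 2 = $92,742 − $35,335 = $57,407.

$57,407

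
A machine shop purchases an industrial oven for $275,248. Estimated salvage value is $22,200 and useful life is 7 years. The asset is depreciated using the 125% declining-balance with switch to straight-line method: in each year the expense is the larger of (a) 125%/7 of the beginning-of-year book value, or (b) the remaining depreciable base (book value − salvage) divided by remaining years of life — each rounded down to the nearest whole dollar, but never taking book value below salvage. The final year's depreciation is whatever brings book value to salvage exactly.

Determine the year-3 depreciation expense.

Depreciable base = $275,248 − $22,200 = $253,048.
Year 1: DB = ⌊$275,248 × 125%/7⌋ = $49,151; SL = ⌊$253,048/7⌋ = $36,149 → take DB $49,151. Book value $226,097.
Year 2: DB = ⌊$226,097 × 125%/7⌋ = $40,374; SL = ⌊$203,897/6⌋ = $33,982 → take DB $40,374. Book value $185,723.
Year 3: DB = ⌊$185,723 × 125%/7⌋ = $33,164; SL = ⌊$163,523/5⌋ = $32,704 → take DB $33,164. Book value $152,559.

$33,164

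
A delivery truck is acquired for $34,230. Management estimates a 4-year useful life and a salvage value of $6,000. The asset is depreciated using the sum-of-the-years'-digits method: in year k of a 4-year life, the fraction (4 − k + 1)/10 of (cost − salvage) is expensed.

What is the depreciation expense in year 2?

$8,469

Depreciable base = $34,230 − $6,000 = $28,230.
Sum of the years' digits = 4+3+2+1 = 10.
Year 1: $28,230 × 4/10 = $11,292. Book value $22,938.
Year 2: $28,230 × 3/10 = $8,469. Book value $14,469.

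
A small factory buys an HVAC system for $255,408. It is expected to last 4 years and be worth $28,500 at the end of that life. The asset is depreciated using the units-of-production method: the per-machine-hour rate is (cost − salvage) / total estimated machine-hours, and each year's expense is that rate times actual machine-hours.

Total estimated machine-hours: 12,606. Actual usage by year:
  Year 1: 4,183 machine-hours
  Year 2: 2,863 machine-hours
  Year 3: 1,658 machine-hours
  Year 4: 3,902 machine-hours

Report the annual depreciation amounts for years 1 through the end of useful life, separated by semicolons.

Depreciable base = $255,408 − $28,500 = $226,908.
Rate = $226,908 / 12,606 machine-hours = $18 per machine-hour.
Year 1: 4,183 × $18 = $75,294. Book value $180,114.
Year 2: 2,863 × $18 = $51,534. Book value $128,580.
Year 3: 1,658 × $18 = $29,844. Book value $98,736.
Year 4: 3,902 × $18 = $70,236. Book value $28,500.

$75,294; $51,534; $29,844; $70,236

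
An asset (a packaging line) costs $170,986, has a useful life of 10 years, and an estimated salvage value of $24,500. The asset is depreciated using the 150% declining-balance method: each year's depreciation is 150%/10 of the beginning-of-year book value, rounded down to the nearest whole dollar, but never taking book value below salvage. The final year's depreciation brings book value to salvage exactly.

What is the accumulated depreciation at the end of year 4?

$81,728

Depreciable base = $170,986 − $24,500 = $146,486.
Year 1: ⌊$170,986 × 150%/10⌋ = $25,647. Book value $145,339.
Year 2: ⌊$145,339 × 150%/10⌋ = $21,800. Book value $123,539.
Year 3: ⌊$123,539 × 150%/10⌋ = $18,530. Book value $105,009.
Year 4: ⌊$105,009 × 150%/10⌋ = $15,751. Book value $89,258.
Accumulated through year 4 = $170,986 − $89,258 = $81,728.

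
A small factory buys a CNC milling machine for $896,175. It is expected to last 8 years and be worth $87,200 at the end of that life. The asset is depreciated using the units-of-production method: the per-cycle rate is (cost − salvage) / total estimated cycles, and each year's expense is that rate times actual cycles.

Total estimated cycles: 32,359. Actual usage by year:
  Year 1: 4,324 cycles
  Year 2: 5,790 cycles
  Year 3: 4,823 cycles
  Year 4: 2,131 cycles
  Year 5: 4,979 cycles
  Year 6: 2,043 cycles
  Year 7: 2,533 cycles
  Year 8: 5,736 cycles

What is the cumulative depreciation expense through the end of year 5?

$551,175

Depreciable base = $896,175 − $87,200 = $808,975.
Rate = $808,975 / 32,359 cycles = $25 per cycle.
Year 1: 4,324 × $25 = $108,100. Book value $788,075.
Year 2: 5,790 × $25 = $144,750. Book value $643,325.
Year 3: 4,823 × $25 = $120,575. Book value $522,750.
Year 4: 2,131 × $25 = $53,275. Book value $469,475.
Year 5: 4,979 × $25 = $124,475. Book value $345,000.
Accumulated through year 5 = $896,175 − $345,000 = $551,175.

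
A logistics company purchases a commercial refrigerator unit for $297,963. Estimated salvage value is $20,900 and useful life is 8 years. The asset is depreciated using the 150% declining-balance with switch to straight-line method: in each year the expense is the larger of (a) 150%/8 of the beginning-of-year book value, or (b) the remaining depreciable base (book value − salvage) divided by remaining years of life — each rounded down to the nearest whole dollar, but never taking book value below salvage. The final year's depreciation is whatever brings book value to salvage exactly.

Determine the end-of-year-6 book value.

Depreciable base = $297,963 − $20,900 = $277,063.
Year 1: DB = ⌊$297,963 × 150%/8⌋ = $55,868; SL = ⌊$277,063/8⌋ = $34,632 → take DB $55,868. Book value $242,095.
Year 2: DB = ⌊$242,095 × 150%/8⌋ = $45,392; SL = ⌊$221,195/7⌋ = $31,599 → take DB $45,392. Book value $196,703.
Year 3: DB = ⌊$196,703 × 150%/8⌋ = $36,881; SL = ⌊$175,803/6⌋ = $29,300 → take DB $36,881. Book value $159,822.
Year 4: DB = ⌊$159,822 × 150%/8⌋ = $29,966; SL = ⌊$138,922/5⌋ = $27,784 → take DB $29,966. Book value $129,856.
Year 5: DB = ⌊$129,856 × 150%/8⌋ = $24,348; SL = ⌊$108,956/4⌋ = $27,239 → take SL $27,239. Book value $102,617.
Year 6: DB = ⌊$102,617 × 150%/8⌋ = $19,240; SL = ⌊$81,717/3⌋ = $27,239 → take SL $27,239. Book value $75,378.

$75,378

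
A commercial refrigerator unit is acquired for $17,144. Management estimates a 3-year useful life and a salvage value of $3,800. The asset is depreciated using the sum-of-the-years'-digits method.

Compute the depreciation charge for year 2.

Depreciable base = $17,144 − $3,800 = $13,344.
Sum of the years' digits = 3+2+1 = 6.
Year 1: $13,344 × 3/6 = $6,672. Book value $10,472.
Year 2: $13,344 × 2/6 = $4,448. Book value $6,024.

$4,448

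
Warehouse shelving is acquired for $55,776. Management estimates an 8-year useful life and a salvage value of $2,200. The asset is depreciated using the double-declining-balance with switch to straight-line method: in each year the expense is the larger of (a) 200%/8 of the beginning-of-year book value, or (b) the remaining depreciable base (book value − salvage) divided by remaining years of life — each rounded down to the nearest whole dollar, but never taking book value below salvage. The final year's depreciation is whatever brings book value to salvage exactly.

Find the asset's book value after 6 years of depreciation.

$9,558

Depreciable base = $55,776 − $2,200 = $53,576.
Year 1: DB = ⌊$55,776 × 200%/8⌋ = $13,944; SL = ⌊$53,576/8⌋ = $6,697 → take DB $13,944. Book value $41,832.
Year 2: DB = ⌊$41,832 × 200%/8⌋ = $10,458; SL = ⌊$39,632/7⌋ = $5,661 → take DB $10,458. Book value $31,374.
Year 3: DB = ⌊$31,374 × 200%/8⌋ = $7,843; SL = ⌊$29,174/6⌋ = $4,862 → take DB $7,843. Book value $23,531.
Year 4: DB = ⌊$23,531 × 200%/8⌋ = $5,882; SL = ⌊$21,331/5⌋ = $4,266 → take DB $5,882. Book value $17,649.
Year 5: DB = ⌊$17,649 × 200%/8⌋ = $4,412; SL = ⌊$15,449/4⌋ = $3,862 → take DB $4,412. Book value $13,237.
Year 6: DB = ⌊$13,237 × 200%/8⌋ = $3,309; SL = ⌊$11,037/3⌋ = $3,679 → take SL $3,679. Book value $9,558.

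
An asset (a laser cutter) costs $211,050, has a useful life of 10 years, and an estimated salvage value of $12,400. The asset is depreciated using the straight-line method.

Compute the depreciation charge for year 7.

$19,865

Depreciable base = $211,050 − $12,400 = $198,650.
Annual expense = $198,650 / 10 = $19,865.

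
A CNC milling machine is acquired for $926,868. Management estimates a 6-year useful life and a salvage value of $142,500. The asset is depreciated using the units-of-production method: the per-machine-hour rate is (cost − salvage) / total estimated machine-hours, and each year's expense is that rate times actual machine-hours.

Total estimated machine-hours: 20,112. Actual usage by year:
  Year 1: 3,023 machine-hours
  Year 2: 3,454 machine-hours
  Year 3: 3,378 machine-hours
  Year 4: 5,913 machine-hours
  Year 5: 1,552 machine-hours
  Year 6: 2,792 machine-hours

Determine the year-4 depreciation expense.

Depreciable base = $926,868 − $142,500 = $784,368.
Rate = $784,368 / 20,112 machine-hours = $39 per machine-hour.
Year 1: 3,023 × $39 = $117,897. Book value $808,971.
Year 2: 3,454 × $39 = $134,706. Book value $674,265.
Year 3: 3,378 × $39 = $131,742. Book value $542,523.
Year 4: 5,913 × $39 = $230,607. Book value $311,916.

$230,607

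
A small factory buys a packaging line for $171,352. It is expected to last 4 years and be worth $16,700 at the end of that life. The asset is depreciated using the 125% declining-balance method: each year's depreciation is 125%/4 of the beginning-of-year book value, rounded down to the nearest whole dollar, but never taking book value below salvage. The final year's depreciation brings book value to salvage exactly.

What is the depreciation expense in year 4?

Depreciable base = $171,352 − $16,700 = $154,652.
Year 1: ⌊$171,352 × 125%/4⌋ = $53,547. Book value $117,805.
Year 2: ⌊$117,805 × 125%/4⌋ = $36,814. Book value $80,991.
Year 3: ⌊$80,991 × 125%/4⌋ = $25,309. Book value $55,682.
Year 4 (final): $55,682 − $16,700 = $38,982. Book value $16,700.

$38,982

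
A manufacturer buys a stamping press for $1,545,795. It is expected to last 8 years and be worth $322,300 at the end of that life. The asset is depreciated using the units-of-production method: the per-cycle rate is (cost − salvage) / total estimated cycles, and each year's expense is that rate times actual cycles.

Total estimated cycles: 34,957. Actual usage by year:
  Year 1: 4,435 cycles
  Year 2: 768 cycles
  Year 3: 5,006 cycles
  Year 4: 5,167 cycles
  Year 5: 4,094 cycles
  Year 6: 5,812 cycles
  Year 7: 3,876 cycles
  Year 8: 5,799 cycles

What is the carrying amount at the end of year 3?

$1,188,480

Depreciable base = $1,545,795 − $322,300 = $1,223,495.
Rate = $1,223,495 / 34,957 cycles = $35 per cycle.
Year 1: 4,435 × $35 = $155,225. Book value $1,390,570.
Year 2: 768 × $35 = $26,880. Book value $1,363,690.
Year 3: 5,006 × $35 = $175,210. Book value $1,188,480.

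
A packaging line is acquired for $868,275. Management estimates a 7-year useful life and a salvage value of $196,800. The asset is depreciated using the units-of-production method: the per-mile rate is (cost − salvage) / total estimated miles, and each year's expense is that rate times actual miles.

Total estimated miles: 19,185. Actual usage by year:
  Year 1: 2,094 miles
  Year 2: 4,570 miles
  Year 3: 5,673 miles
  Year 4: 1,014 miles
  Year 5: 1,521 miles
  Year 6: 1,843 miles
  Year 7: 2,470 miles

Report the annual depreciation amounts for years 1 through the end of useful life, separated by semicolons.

$73,290; $159,950; $198,555; $35,490; $53,235; $64,505; $86,450

Depreciable base = $868,275 − $196,800 = $671,475.
Rate = $671,475 / 19,185 miles = $35 per mile.
Year 1: 2,094 × $35 = $73,290. Book value $794,985.
Year 2: 4,570 × $35 = $159,950. Book value $635,035.
Year 3: 5,673 × $35 = $198,555. Book value $436,480.
Year 4: 1,014 × $35 = $35,490. Book value $400,990.
Year 5: 1,521 × $35 = $53,235. Book value $347,755.
Year 6: 1,843 × $35 = $64,505. Book value $283,250.
Year 7: 2,470 × $35 = $86,450. Book value $196,800.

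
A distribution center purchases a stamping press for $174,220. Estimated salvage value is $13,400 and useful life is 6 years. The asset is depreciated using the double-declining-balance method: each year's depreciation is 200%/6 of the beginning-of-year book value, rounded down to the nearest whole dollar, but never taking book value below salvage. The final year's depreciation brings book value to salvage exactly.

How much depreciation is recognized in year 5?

Depreciable base = $174,220 − $13,400 = $160,820.
Year 1: ⌊$174,220 × 200%/6⌋ = $58,073. Book value $116,147.
Year 2: ⌊$116,147 × 200%/6⌋ = $38,715. Book value $77,432.
Year 3: ⌊$77,432 × 200%/6⌋ = $25,810. Book value $51,622.
Year 4: ⌊$51,622 × 200%/6⌋ = $17,207. Book value $34,415.
Year 5: ⌊$34,415 × 200%/6⌋ = $11,471. Book value $22,944.

$11,471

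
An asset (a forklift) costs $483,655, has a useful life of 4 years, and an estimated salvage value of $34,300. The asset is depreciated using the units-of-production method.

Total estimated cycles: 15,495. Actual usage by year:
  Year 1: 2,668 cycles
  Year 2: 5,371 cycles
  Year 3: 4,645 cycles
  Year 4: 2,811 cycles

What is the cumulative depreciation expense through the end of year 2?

Depreciable base = $483,655 − $34,300 = $449,355.
Rate = $449,355 / 15,495 cycles = $29 per cycle.
Year 1: 2,668 × $29 = $77,372. Book value $406,283.
Year 2: 5,371 × $29 = $155,759. Book value $250,524.
Accumulated through year 2 = $483,655 − $250,524 = $233,131.

$233,131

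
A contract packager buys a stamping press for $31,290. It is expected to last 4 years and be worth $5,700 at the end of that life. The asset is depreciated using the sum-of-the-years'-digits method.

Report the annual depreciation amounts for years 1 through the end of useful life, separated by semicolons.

$10,236; $7,677; $5,118; $2,559

Depreciable base = $31,290 − $5,700 = $25,590.
Sum of the years' digits = 4+3+2+1 = 10.
Year 1: $25,590 × 4/10 = $10,236. Book value $21,054.
Year 2: $25,590 × 3/10 = $7,677. Book value $13,377.
Year 3: $25,590 × 2/10 = $5,118. Book value $8,259.
Year 4: $25,590 × 1/10 = $2,559. Book value $5,700.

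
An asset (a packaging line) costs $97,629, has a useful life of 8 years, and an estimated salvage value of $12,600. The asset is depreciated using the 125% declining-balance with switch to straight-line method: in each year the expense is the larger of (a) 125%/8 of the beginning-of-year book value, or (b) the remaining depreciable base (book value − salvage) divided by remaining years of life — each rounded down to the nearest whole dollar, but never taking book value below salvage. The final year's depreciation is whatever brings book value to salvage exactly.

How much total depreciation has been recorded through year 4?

$48,193

Depreciable base = $97,629 − $12,600 = $85,029.
Year 1: DB = ⌊$97,629 × 125%/8⌋ = $15,254; SL = ⌊$85,029/8⌋ = $10,628 → take DB $15,254. Book value $82,375.
Year 2: DB = ⌊$82,375 × 125%/8⌋ = $12,871; SL = ⌊$69,775/7⌋ = $9,967 → take DB $12,871. Book value $69,504.
Year 3: DB = ⌊$69,504 × 125%/8⌋ = $10,860; SL = ⌊$56,904/6⌋ = $9,484 → take DB $10,860. Book value $58,644.
Year 4: DB = ⌊$58,644 × 125%/8⌋ = $9,163; SL = ⌊$46,044/5⌋ = $9,208 → take SL $9,208. Book value $49,436.
Accumulated through year 4 = $97,629 − $49,436 = $48,193.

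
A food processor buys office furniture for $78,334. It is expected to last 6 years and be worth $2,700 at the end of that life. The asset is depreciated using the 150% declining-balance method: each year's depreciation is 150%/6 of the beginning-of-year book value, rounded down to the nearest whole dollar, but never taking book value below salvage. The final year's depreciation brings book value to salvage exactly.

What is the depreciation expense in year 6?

Depreciable base = $78,334 − $2,700 = $75,634.
Year 1: ⌊$78,334 × 150%/6⌋ = $19,583. Book value $58,751.
Year 2: ⌊$58,751 × 150%/6⌋ = $14,687. Book value $44,064.
Year 3: ⌊$44,064 × 150%/6⌋ = $11,016. Book value $33,048.
Year 4: ⌊$33,048 × 150%/6⌋ = $8,262. Book value $24,786.
Year 5: ⌊$24,786 × 150%/6⌋ = $6,196. Book value $18,590.
Year 6 (final): $18,590 − $2,700 = $15,890. Book value $2,700.

$15,890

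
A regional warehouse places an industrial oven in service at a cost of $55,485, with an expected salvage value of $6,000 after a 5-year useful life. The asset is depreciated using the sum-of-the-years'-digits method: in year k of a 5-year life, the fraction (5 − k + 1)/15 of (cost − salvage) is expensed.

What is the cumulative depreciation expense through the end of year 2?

Depreciable base = $55,485 − $6,000 = $49,485.
Sum of the years' digits = 5+4+3+2+1 = 15.
Year 1: $49,485 × 5/15 = $16,495. Book value $38,990.
Year 2: $49,485 × 4/15 = $13,196. Book value $25,794.
Accumulated through year 2 = $55,485 − $25,794 = $29,691.

$29,691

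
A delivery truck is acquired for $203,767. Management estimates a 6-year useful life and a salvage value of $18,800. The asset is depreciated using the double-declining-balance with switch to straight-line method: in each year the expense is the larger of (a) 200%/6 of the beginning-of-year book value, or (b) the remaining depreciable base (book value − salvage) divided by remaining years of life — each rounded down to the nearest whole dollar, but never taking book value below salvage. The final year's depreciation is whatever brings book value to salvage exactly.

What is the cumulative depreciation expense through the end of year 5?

$176,933

Depreciable base = $203,767 − $18,800 = $184,967.
Year 1: DB = ⌊$203,767 × 200%/6⌋ = $67,922; SL = ⌊$184,967/6⌋ = $30,827 → take DB $67,922. Book value $135,845.
Year 2: DB = ⌊$135,845 × 200%/6⌋ = $45,281; SL = ⌊$117,045/5⌋ = $23,409 → take DB $45,281. Book value $90,564.
Year 3: DB = ⌊$90,564 × 200%/6⌋ = $30,188; SL = ⌊$71,764/4⌋ = $17,941 → take DB $30,188. Book value $60,376.
Year 4: DB = ⌊$60,376 × 200%/6⌋ = $20,125; SL = ⌊$41,576/3⌋ = $13,858 → take DB $20,125. Book value $40,251.
Year 5: DB = ⌊$40,251 × 200%/6⌋ = $13,417; SL = ⌊$21,451/2⌋ = $10,725 → take DB $13,417. Book value $26,834.
Accumulated through year 5 = $203,767 − $26,834 = $176,933.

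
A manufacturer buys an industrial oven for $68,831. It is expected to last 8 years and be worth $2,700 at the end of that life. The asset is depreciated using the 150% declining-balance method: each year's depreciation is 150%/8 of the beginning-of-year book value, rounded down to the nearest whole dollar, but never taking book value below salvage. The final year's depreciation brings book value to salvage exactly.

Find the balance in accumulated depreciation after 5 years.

$44,457

Depreciable base = $68,831 − $2,700 = $66,131.
Year 1: ⌊$68,831 × 150%/8⌋ = $12,905. Book value $55,926.
Year 2: ⌊$55,926 × 150%/8⌋ = $10,486. Book value $45,440.
Year 3: ⌊$45,440 × 150%/8⌋ = $8,520. Book value $36,920.
Year 4: ⌊$36,920 × 150%/8⌋ = $6,922. Book value $29,998.
Year 5: ⌊$29,998 × 150%/8⌋ = $5,624. Book value $24,374.
Accumulated through year 5 = $68,831 − $24,374 = $44,457.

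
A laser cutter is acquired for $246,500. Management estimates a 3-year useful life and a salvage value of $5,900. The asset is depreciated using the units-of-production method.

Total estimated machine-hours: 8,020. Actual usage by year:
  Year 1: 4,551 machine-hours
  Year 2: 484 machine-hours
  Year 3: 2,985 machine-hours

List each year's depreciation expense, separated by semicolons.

Depreciable base = $246,500 − $5,900 = $240,600.
Rate = $240,600 / 8,020 machine-hours = $30 per machine-hour.
Year 1: 4,551 × $30 = $136,530. Book value $109,970.
Year 2: 484 × $30 = $14,520. Book value $95,450.
Year 3: 2,985 × $30 = $89,550. Book value $5,900.

$136,530; $14,520; $89,550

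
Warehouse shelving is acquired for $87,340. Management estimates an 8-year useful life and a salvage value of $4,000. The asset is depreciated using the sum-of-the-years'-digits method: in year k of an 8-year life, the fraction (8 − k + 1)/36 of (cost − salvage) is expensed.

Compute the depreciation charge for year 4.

$11,575

Depreciable base = $87,340 − $4,000 = $83,340.
Sum of the years' digits = 8+7+6+5+4+3+2+1 = 36.
Year 1: $83,340 × 8/36 = $18,520. Book value $68,820.
Year 2: $83,340 × 7/36 = $16,205. Book value $52,615.
Year 3: $83,340 × 6/36 = $13,890. Book value $38,725.
Year 4: $83,340 × 5/36 = $11,575. Book value $27,150.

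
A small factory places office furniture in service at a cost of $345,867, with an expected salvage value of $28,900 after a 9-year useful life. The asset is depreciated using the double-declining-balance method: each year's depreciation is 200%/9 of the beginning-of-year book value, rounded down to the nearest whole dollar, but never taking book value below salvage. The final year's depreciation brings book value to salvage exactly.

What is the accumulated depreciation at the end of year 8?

Depreciable base = $345,867 − $28,900 = $316,967.
Year 1: ⌊$345,867 × 200%/9⌋ = $76,859. Book value $269,008.
Year 2: ⌊$269,008 × 200%/9⌋ = $59,779. Book value $209,229.
Year 3: ⌊$209,229 × 200%/9⌋ = $46,495. Book value $162,734.
Year 4: ⌊$162,734 × 200%/9⌋ = $36,163. Book value $126,571.
Year 5: ⌊$126,571 × 200%/9⌋ = $28,126. Book value $98,445.
Year 6: ⌊$98,445 × 200%/9⌋ = $21,876. Book value $76,569.
Year 7: ⌊$76,569 × 200%/9⌋ = $17,015. Book value $59,554.
Year 8: ⌊$59,554 × 200%/9⌋ = $13,234. Book value $46,320.
Accumulated through year 8 = $345,867 − $46,320 = $299,547.

$299,547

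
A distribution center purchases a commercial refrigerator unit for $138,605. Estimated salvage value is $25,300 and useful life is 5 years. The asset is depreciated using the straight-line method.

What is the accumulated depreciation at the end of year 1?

$22,661

Depreciable base = $138,605 − $25,300 = $113,305.
Annual expense = $113,305 / 5 = $22,661.
End of year 1: book value $115,944.
Accumulated through year 1 = $138,605 − $115,944 = $22,661.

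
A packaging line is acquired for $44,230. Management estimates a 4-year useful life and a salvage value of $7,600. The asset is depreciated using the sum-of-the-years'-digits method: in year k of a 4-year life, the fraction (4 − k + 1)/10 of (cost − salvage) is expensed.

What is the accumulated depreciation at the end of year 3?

$32,967

Depreciable base = $44,230 − $7,600 = $36,630.
Sum of the years' digits = 4+3+2+1 = 10.
Year 1: $36,630 × 4/10 = $14,652. Book value $29,578.
Year 2: $36,630 × 3/10 = $10,989. Book value $18,589.
Year 3: $36,630 × 2/10 = $7,326. Book value $11,263.
Accumulated through year 3 = $44,230 − $11,263 = $32,967.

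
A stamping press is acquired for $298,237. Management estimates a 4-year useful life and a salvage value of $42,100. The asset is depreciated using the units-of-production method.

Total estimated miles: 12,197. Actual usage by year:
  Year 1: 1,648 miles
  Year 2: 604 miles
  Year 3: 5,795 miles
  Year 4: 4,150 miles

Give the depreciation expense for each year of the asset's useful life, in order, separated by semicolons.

$34,608; $12,684; $121,695; $87,150

Depreciable base = $298,237 − $42,100 = $256,137.
Rate = $256,137 / 12,197 miles = $21 per mile.
Year 1: 1,648 × $21 = $34,608. Book value $263,629.
Year 2: 604 × $21 = $12,684. Book value $250,945.
Year 3: 5,795 × $21 = $121,695. Book value $129,250.
Year 4: 4,150 × $21 = $87,150. Book value $42,100.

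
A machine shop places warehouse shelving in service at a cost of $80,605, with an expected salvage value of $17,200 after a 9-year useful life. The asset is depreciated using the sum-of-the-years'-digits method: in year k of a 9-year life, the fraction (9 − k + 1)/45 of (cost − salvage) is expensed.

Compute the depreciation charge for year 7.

Depreciable base = $80,605 − $17,200 = $63,405.
Sum of the years' digits = 9+8+7+6+5+4+3+2+1 = 45.
Year 1: $63,405 × 9/45 = $12,681. Book value $67,924.
Year 2: $63,405 × 8/45 = $11,272. Book value $56,652.
Year 3: $63,405 × 7/45 = $9,863. Book value $46,789.
Year 4: $63,405 × 6/45 = $8,454. Book value $38,335.
Year 5: $63,405 × 5/45 = $7,045. Book value $31,290.
Year 6: $63,405 × 4/45 = $5,636. Book value $25,654.
Year 7: $63,405 × 3/45 = $4,227. Book value $21,427.

$4,227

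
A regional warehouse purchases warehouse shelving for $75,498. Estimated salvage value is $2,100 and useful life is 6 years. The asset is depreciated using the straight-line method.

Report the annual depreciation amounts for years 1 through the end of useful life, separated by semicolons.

Depreciable base = $75,498 − $2,100 = $73,398.
Annual expense = $73,398 / 6 = $12,233.
End of year 1: book value $63,265.
End of year 2: book value $51,032.
End of year 3: book value $38,799.
End of year 4: book value $26,566.
End of year 5: book value $14,333.
End of year 6: book value $2,100.

$12,233; $12,233; $12,233; $12,233; $12,233; $12,233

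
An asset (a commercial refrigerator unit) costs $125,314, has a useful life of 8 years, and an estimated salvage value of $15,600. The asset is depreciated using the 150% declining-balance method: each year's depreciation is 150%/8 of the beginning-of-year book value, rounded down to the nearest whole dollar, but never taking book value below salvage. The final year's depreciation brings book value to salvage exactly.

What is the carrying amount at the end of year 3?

Depreciable base = $125,314 − $15,600 = $109,714.
Year 1: ⌊$125,314 × 150%/8⌋ = $23,496. Book value $101,818.
Year 2: ⌊$101,818 × 150%/8⌋ = $19,090. Book value $82,728.
Year 3: ⌊$82,728 × 150%/8⌋ = $15,511. Book value $67,217.

$67,217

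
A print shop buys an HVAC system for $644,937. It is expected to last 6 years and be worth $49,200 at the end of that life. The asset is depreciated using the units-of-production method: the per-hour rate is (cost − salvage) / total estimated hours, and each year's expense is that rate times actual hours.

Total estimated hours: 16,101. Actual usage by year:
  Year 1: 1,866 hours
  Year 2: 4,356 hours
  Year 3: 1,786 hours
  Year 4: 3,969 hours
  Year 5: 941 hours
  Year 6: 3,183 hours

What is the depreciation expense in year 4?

$146,853

Depreciable base = $644,937 − $49,200 = $595,737.
Rate = $595,737 / 16,101 hours = $37 per hour.
Year 1: 1,866 × $37 = $69,042. Book value $575,895.
Year 2: 4,356 × $37 = $161,172. Book value $414,723.
Year 3: 1,786 × $37 = $66,082. Book value $348,641.
Year 4: 3,969 × $37 = $146,853. Book value $201,788.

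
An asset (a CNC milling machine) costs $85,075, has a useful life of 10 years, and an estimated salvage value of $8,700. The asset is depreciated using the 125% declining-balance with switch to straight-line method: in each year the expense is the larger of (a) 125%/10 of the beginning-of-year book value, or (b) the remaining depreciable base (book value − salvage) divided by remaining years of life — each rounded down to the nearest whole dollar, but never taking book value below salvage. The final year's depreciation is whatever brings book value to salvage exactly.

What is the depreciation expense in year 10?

Depreciable base = $85,075 − $8,700 = $76,375.
Year 1: DB = ⌊$85,075 × 125%/10⌋ = $10,634; SL = ⌊$76,375/10⌋ = $7,637 → take DB $10,634. Book value $74,441.
Year 2: DB = ⌊$74,441 × 125%/10⌋ = $9,305; SL = ⌊$65,741/9⌋ = $7,304 → take DB $9,305. Book value $65,136.
Year 3: DB = ⌊$65,136 × 125%/10⌋ = $8,142; SL = ⌊$56,436/8⌋ = $7,054 → take DB $8,142. Book value $56,994.
Year 4: DB = ⌊$56,994 × 125%/10⌋ = $7,124; SL = ⌊$48,294/7⌋ = $6,899 → take DB $7,124. Book value $49,870.
Year 5: DB = ⌊$49,870 × 125%/10⌋ = $6,233; SL = ⌊$41,170/6⌋ = $6,861 → take SL $6,861. Book value $43,009.
Year 6: DB = ⌊$43,009 × 125%/10⌋ = $5,376; SL = ⌊$34,309/5⌋ = $6,861 → take SL $6,861. Book value $36,148.
Year 7: DB = ⌊$36,148 × 125%/10⌋ = $4,518; SL = ⌊$27,448/4⌋ = $6,862 → take SL $6,862. Book value $29,286.
Year 8: DB = ⌊$29,286 × 125%/10⌋ = $3,660; SL = ⌊$20,586/3⌋ = $6,862 → take SL $6,862. Book value $22,424.
Year 9: DB = ⌊$22,424 × 125%/10⌋ = $2,803; SL = ⌊$13,724/2⌋ = $6,862 → take SL $6,862. Book value $15,562.
Year 10 (final): $15,562 − $8,700 = $6,862. Book value $8,700.

$6,862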